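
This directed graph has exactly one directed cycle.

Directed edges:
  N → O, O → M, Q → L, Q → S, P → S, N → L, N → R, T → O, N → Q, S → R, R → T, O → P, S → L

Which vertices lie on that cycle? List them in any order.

DFS with gray/black marking from R:
R gray
  T gray
    O gray
      M gray
      M black
      P gray
        S gray
          S→R: R is gray → back edge
Back edge closes the cycle R → T → O → P → S → R; its vertices are {O, P, R, S, T}.

O, P, R, S, T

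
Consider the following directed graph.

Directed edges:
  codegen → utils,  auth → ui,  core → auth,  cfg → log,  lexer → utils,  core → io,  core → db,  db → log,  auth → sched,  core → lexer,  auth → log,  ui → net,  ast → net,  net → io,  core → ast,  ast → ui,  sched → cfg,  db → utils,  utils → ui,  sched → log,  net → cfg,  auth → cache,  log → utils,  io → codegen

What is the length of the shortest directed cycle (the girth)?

For each vertex v, BFS finds the shortest path from v back to v.
The shortest such closed walk is io → codegen → utils → ui → net → io, length 5.

5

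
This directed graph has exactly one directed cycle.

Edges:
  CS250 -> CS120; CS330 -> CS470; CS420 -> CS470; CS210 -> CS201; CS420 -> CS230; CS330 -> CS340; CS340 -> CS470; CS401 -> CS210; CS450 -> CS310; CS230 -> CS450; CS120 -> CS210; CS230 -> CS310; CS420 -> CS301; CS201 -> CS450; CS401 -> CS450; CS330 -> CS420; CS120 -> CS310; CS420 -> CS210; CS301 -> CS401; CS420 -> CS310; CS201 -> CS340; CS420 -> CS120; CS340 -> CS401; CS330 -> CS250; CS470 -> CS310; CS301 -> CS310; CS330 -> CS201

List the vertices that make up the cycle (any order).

CS201, CS210, CS340, CS401

DFS with gray/black marking from CS201:
CS201 gray
  CS340 gray
    CS401 gray
      CS210 gray
        CS210→CS201: CS201 is gray → back edge
Back edge closes the cycle CS201 → CS340 → CS401 → CS210 → CS201; its vertices are {CS201, CS210, CS340, CS401}.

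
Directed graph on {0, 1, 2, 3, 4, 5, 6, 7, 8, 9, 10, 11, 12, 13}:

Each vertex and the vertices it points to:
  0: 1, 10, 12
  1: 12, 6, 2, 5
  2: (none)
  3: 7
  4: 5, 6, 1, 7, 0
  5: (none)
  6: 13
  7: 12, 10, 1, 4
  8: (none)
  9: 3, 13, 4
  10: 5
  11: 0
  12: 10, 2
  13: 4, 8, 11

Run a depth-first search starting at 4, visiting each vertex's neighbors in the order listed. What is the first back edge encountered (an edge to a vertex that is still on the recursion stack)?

DFS from 4 (visiting each vertex's neighbors in the order listed); mark gray on enter, black on exit:
4 gray
  5 gray
  5 black
  6 gray
    13 gray
      13→4: 4 is gray → back edge
First back edge: 13 → 4.

13→4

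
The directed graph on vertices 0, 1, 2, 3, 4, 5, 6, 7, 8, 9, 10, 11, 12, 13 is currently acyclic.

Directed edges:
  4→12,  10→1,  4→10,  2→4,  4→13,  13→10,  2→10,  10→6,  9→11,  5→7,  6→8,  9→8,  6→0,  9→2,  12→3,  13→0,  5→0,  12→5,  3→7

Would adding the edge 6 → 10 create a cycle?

Yes

Adding 6→10 creates a cycle iff 10 can already reach 6.
Path from 10: 10 → 6.
So 10 → … → 6 → 10 is a cycle.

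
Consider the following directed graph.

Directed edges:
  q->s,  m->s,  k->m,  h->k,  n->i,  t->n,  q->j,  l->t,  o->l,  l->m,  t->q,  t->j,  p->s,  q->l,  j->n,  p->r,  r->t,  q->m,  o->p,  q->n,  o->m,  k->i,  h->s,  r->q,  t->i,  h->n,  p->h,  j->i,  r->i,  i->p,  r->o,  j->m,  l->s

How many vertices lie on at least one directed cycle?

A vertex is on a directed cycle iff it belongs to a strongly connected component of size ≥ 2 (or has a self-loop).
The vertices on cycles are {h, i, j, k, l, n, o, p, q, r, t} — 11 in total.

11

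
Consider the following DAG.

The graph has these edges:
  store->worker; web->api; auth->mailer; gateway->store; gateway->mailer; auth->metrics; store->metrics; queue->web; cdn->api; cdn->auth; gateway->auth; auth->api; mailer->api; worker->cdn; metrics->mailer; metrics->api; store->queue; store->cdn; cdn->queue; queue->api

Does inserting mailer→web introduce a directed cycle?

No

Adding mailer→web creates a cycle iff web can already reach mailer.
Explore from web: no path reaches mailer. The graph stays acyclic.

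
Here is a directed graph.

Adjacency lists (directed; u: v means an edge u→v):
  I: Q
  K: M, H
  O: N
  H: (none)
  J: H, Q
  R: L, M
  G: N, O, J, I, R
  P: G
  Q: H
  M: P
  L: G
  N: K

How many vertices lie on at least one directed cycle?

A vertex is on a directed cycle iff it belongs to a strongly connected component of size ≥ 2 (or has a self-loop).
The vertices on cycles are {G, K, L, M, N, O, P, R} — 8 in total.

8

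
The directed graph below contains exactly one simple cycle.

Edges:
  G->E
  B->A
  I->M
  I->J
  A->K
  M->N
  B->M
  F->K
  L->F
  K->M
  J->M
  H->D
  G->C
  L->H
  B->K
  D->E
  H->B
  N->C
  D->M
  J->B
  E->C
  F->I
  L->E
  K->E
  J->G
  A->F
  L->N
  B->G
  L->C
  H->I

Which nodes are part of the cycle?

A, B, F, I, J

DFS with gray/black marking from B:
B gray
  K gray
    E gray
      C gray
      C black
    E black
    M gray
      N gray
        N→C: C black — skip
      N black
    M black
  K black
  G gray
    G→E: E black — skip
    G→C: C black — skip
  G black
  B→M: M black — skip
  A gray
    A→K: K black — skip
    F gray
      F→K: K black — skip
      I gray
        J gray
          J→B: B is gray → back edge
Back edge closes the cycle B → A → F → I → J → B; its vertices are {A, B, F, I, J}.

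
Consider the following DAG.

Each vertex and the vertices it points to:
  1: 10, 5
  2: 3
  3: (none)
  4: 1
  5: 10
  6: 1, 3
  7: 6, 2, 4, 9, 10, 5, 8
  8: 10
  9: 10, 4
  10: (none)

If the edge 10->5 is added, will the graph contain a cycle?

Adding 10→5 creates a cycle iff 5 can already reach 10.
Path from 5: 5 → 10.
So 5 → … → 10 → 5 is a cycle.

Yes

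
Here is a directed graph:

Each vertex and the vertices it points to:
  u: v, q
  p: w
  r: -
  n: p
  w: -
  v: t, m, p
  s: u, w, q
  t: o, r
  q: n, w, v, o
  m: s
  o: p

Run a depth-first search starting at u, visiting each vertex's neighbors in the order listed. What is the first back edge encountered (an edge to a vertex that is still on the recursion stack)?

s->u

DFS from u (visiting each vertex's neighbors in the order listed); mark gray on enter, black on exit:
u gray
  v gray
    t gray
      o gray
        p gray
          w gray
          w black
        p black
      o black
      r gray
      r black
    t black
    m gray
      s gray
        s→u: u is gray → back edge
First back edge: s → u.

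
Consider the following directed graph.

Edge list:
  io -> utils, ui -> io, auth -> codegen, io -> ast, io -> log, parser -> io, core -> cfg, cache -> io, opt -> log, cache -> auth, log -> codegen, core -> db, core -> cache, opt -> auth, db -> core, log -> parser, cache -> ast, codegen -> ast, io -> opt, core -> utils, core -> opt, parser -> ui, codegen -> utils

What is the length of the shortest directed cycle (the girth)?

2

For each vertex v, BFS finds the shortest path from v back to v.
The shortest such closed walk is core → db → core, length 2.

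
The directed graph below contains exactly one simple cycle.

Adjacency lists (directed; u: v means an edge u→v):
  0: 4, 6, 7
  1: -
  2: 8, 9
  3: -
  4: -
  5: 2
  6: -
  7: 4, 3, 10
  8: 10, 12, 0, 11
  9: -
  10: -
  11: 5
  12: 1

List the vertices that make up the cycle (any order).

DFS with gray/black marking from 8:
8 gray
  10 gray
  10 black
  12 gray
    1 gray
    1 black
  12 black
  0 gray
    4 gray
    4 black
    6 gray
    6 black
    7 gray
      7→4: 4 black — skip
      3 gray
      3 black
      7→10: 10 black — skip
    7 black
  0 black
  11 gray
    5 gray
      2 gray
        2→8: 8 is gray → back edge
Back edge closes the cycle 8 → 11 → 5 → 2 → 8; its vertices are {2, 5, 8, 11}.

2, 5, 8, 11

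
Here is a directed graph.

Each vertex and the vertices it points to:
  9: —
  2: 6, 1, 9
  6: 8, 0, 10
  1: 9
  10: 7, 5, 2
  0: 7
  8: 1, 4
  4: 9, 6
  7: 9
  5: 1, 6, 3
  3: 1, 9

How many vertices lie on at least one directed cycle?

6

A vertex is on a directed cycle iff it belongs to a strongly connected component of size ≥ 2 (or has a self-loop).
The vertices on cycles are {2, 4, 5, 6, 8, 10} — 6 in total.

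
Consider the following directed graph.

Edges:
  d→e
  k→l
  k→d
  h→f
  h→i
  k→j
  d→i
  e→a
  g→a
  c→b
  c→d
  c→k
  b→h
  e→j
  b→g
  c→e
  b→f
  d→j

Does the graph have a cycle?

No

DFS with white/gray/black marking, starting from g:
g gray
  a gray
  a black
g black
b gray
  f gray
  f black
  b→g: g black — skip
  h gray
    h→f: f black — skip
    i gray
    i black
  h black
b black
c gray
  e gray
    j gray
    j black
    e→a: a black — skip
  e black
  c→b: b black — skip
  k gray
    k→j: j black — skip
    d gray
      d→e: e black — skip
      d→i: i black — skip
      d→j: j black — skip
    d black
    l gray
    l black
  k black
  c→d: d black — skip
c black
Every edge goes to a white or black vertex — no back edge, so the graph is acyclic.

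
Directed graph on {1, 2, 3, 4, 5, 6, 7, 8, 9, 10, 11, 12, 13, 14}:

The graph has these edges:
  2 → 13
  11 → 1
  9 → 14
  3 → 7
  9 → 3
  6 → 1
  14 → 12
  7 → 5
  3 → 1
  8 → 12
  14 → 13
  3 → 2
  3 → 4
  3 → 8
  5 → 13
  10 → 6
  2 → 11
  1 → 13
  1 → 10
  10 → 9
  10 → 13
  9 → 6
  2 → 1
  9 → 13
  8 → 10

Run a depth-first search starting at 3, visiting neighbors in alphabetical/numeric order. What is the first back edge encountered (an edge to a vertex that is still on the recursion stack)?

DFS from 3 (visiting neighbors in alphabetical/numeric order); mark gray on enter, black on exit:
3 gray
  1 gray
    10 gray
      6 gray
        6→1: 1 is gray → back edge
First back edge: 6 → 1.

6->1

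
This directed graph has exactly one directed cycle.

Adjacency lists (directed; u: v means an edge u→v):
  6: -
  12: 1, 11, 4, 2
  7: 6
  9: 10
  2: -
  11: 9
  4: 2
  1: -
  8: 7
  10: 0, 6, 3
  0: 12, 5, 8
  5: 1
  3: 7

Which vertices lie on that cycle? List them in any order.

0, 9, 10, 11, 12

DFS with gray/black marking from 10:
10 gray
  0 gray
    12 gray
      1 gray
      1 black
      11 gray
        9 gray
          9→10: 10 is gray → back edge
Back edge closes the cycle 10 → 0 → 12 → 11 → 9 → 10; its vertices are {0, 9, 10, 11, 12}.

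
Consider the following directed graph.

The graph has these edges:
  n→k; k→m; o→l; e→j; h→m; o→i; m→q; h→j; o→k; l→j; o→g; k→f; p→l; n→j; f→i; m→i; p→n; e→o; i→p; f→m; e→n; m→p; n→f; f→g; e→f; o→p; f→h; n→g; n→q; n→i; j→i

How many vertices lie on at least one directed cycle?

9

A vertex is on a directed cycle iff it belongs to a strongly connected component of size ≥ 2 (or has a self-loop).
The vertices on cycles are {f, h, i, j, k, l, m, n, p} — 9 in total.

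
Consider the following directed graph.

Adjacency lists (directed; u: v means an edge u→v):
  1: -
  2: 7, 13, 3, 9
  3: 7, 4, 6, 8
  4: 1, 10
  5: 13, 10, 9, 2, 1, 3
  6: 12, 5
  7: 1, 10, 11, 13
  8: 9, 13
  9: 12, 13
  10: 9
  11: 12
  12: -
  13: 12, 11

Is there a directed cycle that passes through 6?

6 is on a cycle iff 6 can reach itself via ≥1 edge.
6 → 5 → 3 → 6 — yes.

Yes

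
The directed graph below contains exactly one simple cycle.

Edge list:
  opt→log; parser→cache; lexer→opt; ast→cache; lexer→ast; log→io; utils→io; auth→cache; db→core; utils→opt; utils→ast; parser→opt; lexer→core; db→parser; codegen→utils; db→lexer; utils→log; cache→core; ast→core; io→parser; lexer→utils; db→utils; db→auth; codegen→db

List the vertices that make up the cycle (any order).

io, log, opt, parser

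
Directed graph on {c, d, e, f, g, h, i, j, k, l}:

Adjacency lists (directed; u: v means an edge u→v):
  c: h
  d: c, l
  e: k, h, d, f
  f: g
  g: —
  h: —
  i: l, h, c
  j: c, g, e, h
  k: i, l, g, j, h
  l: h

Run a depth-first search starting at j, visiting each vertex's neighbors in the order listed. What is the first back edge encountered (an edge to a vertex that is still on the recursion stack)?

k->j

DFS from j (visiting each vertex's neighbors in the order listed); mark gray on enter, black on exit:
j gray
  c gray
    h gray
    h black
  c black
  g gray
  g black
  e gray
    k gray
      i gray
        l gray
          l→h: h black — skip
        l black
        i→h: h black — skip
        i→c: c black — skip
      i black
      k→l: l black — skip
      k→g: g black — skip
      k→j: j is gray → back edge
First back edge: k → j.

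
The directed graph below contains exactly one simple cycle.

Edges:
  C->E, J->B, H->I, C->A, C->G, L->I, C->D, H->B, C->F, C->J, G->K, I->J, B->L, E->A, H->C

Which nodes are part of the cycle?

B, I, J, L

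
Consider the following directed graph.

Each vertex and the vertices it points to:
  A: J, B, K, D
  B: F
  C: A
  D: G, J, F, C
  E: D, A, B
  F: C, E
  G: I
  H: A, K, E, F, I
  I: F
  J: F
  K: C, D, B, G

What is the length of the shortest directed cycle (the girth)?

3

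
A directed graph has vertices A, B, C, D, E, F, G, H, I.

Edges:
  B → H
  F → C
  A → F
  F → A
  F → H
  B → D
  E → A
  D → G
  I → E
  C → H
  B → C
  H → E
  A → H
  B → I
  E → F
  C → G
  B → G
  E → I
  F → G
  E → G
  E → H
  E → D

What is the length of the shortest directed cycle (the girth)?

For each vertex v, BFS finds the shortest path from v back to v.
The shortest such closed walk is I → E → I, length 2.

2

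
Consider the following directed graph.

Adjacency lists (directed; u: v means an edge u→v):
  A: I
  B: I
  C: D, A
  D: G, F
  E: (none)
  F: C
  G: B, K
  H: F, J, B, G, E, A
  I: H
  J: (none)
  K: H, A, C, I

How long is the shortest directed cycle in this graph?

3

For each vertex v, BFS finds the shortest path from v back to v.
The shortest such closed walk is H → B → I → H, length 3.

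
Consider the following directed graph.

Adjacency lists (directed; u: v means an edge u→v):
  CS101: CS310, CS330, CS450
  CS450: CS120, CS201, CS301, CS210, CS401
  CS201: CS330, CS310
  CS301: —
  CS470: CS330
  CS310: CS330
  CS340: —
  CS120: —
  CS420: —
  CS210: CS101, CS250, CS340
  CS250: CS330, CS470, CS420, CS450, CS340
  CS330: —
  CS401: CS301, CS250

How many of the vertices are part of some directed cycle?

A vertex is on a directed cycle iff it belongs to a strongly connected component of size ≥ 2 (or has a self-loop).
The vertices on cycles are {CS101, CS210, CS250, CS401, CS450} — 5 in total.

5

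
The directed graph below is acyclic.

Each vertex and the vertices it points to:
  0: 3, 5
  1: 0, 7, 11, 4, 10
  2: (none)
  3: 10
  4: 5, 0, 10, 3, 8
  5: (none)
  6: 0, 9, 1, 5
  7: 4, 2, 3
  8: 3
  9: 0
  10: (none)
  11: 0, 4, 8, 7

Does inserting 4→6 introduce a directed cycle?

Adding 4→6 creates a cycle iff 6 can already reach 4.
Path from 6: 6 → 1 → 4.
So 6 → … → 4 → 6 is a cycle.

Yes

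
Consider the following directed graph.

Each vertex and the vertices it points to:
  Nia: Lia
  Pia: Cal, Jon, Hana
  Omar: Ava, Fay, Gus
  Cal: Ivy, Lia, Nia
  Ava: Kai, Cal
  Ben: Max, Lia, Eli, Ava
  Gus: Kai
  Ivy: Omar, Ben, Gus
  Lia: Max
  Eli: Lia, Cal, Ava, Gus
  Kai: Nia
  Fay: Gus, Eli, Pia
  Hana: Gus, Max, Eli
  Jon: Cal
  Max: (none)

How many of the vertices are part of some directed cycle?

A vertex is on a directed cycle iff it belongs to a strongly connected component of size ≥ 2 (or has a self-loop).
The vertices on cycles are {Ava, Ben, Cal, Eli, Fay, Ivy, Jon, Pia, Hana, Omar} — 10 in total.

10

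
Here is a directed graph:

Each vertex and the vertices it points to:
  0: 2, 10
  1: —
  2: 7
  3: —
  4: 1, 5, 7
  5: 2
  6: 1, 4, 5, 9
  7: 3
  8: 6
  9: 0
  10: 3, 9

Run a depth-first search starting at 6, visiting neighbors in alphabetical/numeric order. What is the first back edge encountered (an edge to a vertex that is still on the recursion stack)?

10->9

DFS from 6 (visiting neighbors in alphabetical/numeric order); mark gray on enter, black on exit:
6 gray
  1 gray
  1 black
  4 gray
    4→1: 1 black — skip
    5 gray
      2 gray
        7 gray
          3 gray
          3 black
        7 black
      2 black
    5 black
    4→7: 7 black — skip
  4 black
  6→5: 5 black — skip
  9 gray
    0 gray
      0→2: 2 black — skip
      10 gray
        10→3: 3 black — skip
        10→9: 9 is gray → back edge
First back edge: 10 → 9.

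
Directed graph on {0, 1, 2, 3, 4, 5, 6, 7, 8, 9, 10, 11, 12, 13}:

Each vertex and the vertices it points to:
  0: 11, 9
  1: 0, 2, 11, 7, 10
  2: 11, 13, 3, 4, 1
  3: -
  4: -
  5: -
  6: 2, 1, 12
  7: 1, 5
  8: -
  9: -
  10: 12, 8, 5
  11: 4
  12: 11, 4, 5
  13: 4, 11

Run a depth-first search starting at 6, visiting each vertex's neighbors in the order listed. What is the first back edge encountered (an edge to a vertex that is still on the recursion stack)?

1->2

DFS from 6 (visiting each vertex's neighbors in the order listed); mark gray on enter, black on exit:
6 gray
  2 gray
    11 gray
      4 gray
      4 black
    11 black
    13 gray
      13→4: 4 black — skip
      13→11: 11 black — skip
    13 black
    3 gray
    3 black
    2→4: 4 black — skip
    1 gray
      0 gray
        0→11: 11 black — skip
        9 gray
        9 black
      0 black
      1→2: 2 is gray → back edge
First back edge: 1 → 2.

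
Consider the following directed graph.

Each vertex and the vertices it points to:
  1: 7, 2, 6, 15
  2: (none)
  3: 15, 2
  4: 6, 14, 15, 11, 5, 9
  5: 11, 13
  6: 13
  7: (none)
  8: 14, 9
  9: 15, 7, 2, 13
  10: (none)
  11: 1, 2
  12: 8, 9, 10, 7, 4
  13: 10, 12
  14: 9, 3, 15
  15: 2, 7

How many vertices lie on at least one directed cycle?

A vertex is on a directed cycle iff it belongs to a strongly connected component of size ≥ 2 (or has a self-loop).
The vertices on cycles are {1, 4, 5, 6, 8, 9, 11, 12, 13, 14} — 10 in total.

10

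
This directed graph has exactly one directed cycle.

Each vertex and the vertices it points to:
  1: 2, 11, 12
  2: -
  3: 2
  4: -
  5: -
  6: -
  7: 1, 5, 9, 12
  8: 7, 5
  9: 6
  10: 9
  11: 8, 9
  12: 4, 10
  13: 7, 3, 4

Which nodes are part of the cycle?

1, 7, 8, 11

DFS with gray/black marking from 7:
7 gray
  1 gray
    2 gray
    2 black
    11 gray
      8 gray
        8→7: 7 is gray → back edge
Back edge closes the cycle 7 → 1 → 11 → 8 → 7; its vertices are {1, 7, 8, 11}.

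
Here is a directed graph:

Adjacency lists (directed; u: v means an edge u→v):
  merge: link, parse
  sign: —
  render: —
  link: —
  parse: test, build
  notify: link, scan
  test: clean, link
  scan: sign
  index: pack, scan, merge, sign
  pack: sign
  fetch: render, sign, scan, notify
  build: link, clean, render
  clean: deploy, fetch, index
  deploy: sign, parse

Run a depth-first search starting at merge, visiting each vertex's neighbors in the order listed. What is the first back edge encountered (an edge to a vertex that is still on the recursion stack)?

DFS from merge (visiting each vertex's neighbors in the order listed); mark gray on enter, black on exit:
merge gray
  link gray
  link black
  parse gray
    test gray
      clean gray
        deploy gray
          sign gray
          sign black
          deploy→parse: parse is gray → back edge
First back edge: deploy → parse.

deploy->parse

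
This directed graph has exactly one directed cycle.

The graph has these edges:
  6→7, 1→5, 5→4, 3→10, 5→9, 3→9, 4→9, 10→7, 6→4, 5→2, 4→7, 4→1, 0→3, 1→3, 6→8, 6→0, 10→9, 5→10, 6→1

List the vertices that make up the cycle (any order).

1, 4, 5

DFS with gray/black marking from 1:
1 gray
  3 gray
    10 gray
      9 gray
      9 black
      7 gray
      7 black
    10 black
    3→9: 9 black — skip
  3 black
  5 gray
    5→9: 9 black — skip
    4 gray
      4→9: 9 black — skip
      4→1: 1 is gray → back edge
Back edge closes the cycle 1 → 5 → 4 → 1; its vertices are {1, 4, 5}.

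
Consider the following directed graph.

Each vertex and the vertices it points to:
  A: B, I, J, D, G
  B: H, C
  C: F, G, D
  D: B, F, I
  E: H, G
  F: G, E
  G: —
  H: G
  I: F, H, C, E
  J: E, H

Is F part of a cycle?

No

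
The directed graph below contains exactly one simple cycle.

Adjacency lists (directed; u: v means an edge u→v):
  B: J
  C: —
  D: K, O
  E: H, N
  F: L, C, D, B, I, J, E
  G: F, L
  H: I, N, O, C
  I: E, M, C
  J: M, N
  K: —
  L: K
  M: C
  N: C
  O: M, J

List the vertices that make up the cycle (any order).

E, H, I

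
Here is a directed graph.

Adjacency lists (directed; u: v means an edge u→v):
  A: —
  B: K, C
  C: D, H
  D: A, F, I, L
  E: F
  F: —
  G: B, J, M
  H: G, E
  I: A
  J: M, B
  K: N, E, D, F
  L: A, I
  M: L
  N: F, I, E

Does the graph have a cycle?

DFS with white/gray/black marking, starting from L:
L gray
  A gray
  A black
  I gray
    I→A: A black — skip
  I black
L black
B gray
  K gray
    N gray
      F gray
      F black
      N→I: I black — skip
      E gray
        E→F: F black — skip
      E black
    N black
    K→E: E black — skip
    D gray
      D→A: A black — skip
      D→F: F black — skip
      D→I: I black — skip
      D→L: L black — skip
    D black
    K→F: F black — skip
  K black
  C gray
    C→D: D black — skip
    H gray
      G gray
        G→B: B is gray → back edge
Back edge found, so a cycle exists: B → C → H → G → B.

Yes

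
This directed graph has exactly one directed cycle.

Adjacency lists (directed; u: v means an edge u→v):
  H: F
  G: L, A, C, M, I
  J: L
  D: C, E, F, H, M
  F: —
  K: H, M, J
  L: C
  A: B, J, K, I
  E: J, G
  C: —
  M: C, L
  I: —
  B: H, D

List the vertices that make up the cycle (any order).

A, B, D, E, G

DFS with gray/black marking from E:
E gray
  J gray
    L gray
      C gray
      C black
    L black
  J black
  G gray
    G→L: L black — skip
    A gray
      B gray
        H gray
          F gray
          F black
        H black
        D gray
          D→C: C black — skip
          D→E: E is gray → back edge
Back edge closes the cycle E → G → A → B → D → E; its vertices are {A, B, D, E, G}.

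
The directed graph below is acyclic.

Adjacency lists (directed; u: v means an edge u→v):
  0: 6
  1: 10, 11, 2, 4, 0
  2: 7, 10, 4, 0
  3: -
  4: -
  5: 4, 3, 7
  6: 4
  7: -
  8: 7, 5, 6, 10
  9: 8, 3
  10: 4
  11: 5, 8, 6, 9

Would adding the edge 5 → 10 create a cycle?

Adding 5→10 creates a cycle iff 10 can already reach 5.
Explore from 10: no path reaches 5. The graph stays acyclic.

No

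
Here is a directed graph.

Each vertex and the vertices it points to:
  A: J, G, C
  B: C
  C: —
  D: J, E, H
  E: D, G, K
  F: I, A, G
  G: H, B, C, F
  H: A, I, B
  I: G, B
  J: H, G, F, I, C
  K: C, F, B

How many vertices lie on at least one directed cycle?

A vertex is on a directed cycle iff it belongs to a strongly connected component of size ≥ 2 (or has a self-loop).
The vertices on cycles are {A, D, E, F, G, H, I, J} — 8 in total.

8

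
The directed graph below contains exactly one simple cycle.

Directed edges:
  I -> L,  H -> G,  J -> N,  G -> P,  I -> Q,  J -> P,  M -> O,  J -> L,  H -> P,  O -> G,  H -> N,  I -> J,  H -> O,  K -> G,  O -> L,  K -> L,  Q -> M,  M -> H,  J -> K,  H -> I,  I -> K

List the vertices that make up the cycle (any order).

H, I, M, Q

DFS with gray/black marking from H:
H gray
  P gray
  P black
  G gray
    G→P: P black — skip
  G black
  N gray
  N black
  I gray
    Q gray
      M gray
        O gray
          O→G: G black — skip
          L gray
          L black
        O black
        M→H: H is gray → back edge
Back edge closes the cycle H → I → Q → M → H; its vertices are {H, I, M, Q}.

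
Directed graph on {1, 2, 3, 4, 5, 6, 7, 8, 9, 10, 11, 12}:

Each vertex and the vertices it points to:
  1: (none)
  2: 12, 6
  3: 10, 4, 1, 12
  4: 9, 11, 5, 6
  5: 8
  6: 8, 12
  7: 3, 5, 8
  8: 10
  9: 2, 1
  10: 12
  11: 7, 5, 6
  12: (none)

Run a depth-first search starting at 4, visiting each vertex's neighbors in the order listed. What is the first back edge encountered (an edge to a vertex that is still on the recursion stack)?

DFS from 4 (visiting each vertex's neighbors in the order listed); mark gray on enter, black on exit:
4 gray
  9 gray
    2 gray
      12 gray
      12 black
      6 gray
        8 gray
          10 gray
            10→12: 12 black — skip
          10 black
        8 black
        6→12: 12 black — skip
      6 black
    2 black
    1 gray
    1 black
  9 black
  11 gray
    7 gray
      3 gray
        3→10: 10 black — skip
        3→4: 4 is gray → back edge
First back edge: 3 → 4.

3→4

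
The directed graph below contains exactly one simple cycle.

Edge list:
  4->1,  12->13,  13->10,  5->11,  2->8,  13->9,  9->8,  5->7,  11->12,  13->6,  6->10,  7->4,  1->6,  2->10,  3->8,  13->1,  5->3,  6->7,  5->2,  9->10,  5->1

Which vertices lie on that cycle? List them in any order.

1, 4, 6, 7

DFS with gray/black marking from 7:
7 gray
  4 gray
    1 gray
      6 gray
        6→7: 7 is gray → back edge
Back edge closes the cycle 7 → 4 → 1 → 6 → 7; its vertices are {1, 4, 6, 7}.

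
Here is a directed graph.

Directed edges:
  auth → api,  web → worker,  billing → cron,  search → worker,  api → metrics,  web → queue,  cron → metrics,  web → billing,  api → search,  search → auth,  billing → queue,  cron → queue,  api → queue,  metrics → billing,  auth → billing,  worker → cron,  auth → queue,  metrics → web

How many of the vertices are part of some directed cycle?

A vertex is on a directed cycle iff it belongs to a strongly connected component of size ≥ 2 (or has a self-loop).
The vertices on cycles are {api, web, auth, cron, search, worker, billing, metrics} — 8 in total.

8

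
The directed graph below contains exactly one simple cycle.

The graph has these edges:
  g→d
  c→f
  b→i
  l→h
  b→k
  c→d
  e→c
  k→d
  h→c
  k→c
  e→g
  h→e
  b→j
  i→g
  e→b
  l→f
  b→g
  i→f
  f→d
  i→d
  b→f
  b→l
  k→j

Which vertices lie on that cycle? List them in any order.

DFS with gray/black marking from b:
b gray
  g gray
    d gray
    d black
  g black
  l gray
    h gray
      c gray
        f gray
          f→d: d black — skip
        f black
        c→d: d black — skip
      c black
      e gray
        e→g: g black — skip
        e→c: c black — skip
        e→b: b is gray → back edge
Back edge closes the cycle b → l → h → e → b; its vertices are {b, e, h, l}.

b, e, h, l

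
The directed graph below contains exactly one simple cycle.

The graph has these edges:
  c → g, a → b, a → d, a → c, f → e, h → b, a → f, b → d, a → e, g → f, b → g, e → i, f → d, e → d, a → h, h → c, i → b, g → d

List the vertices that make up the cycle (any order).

DFS with gray/black marking from f:
f gray
  d gray
  d black
  e gray
    e→d: d black — skip
    i gray
      b gray
        g gray
          g→d: d black — skip
          g→f: f is gray → back edge
Back edge closes the cycle f → e → i → b → g → f; its vertices are {b, e, f, g, i}.

b, e, f, g, i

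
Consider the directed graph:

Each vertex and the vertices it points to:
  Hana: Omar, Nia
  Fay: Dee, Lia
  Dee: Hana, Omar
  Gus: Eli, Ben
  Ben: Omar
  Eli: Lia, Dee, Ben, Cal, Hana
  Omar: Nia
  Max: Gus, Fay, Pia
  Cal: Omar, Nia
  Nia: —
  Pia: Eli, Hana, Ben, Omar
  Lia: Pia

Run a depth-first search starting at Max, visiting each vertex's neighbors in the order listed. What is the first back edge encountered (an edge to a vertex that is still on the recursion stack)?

Pia->Eli

DFS from Max (visiting each vertex's neighbors in the order listed); mark gray on enter, black on exit:
Max gray
  Gus gray
    Eli gray
      Lia gray
        Pia gray
          Pia→Eli: Eli is gray → back edge
First back edge: Pia → Eli.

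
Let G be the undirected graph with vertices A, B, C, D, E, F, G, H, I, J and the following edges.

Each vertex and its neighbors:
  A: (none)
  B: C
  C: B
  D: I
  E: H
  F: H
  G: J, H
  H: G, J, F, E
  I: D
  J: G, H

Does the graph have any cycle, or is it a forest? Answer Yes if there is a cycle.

DFS, tracking each vertex's parent; an edge to a visited non-parent vertex closes a cycle.
Start from D:
visit D (parent –)
  visit I (parent D)
    I–D: parent, skip
visit A (parent –)
visit B (parent –)
  visit C (parent B)
    C–B: parent, skip
visit E (parent –)
  visit H (parent E)
    visit G (parent H)
      visit J (parent G)
        J–G: parent, skip
        J–H: H visited and ≠ parent → cycle
Cycle: H – G – J – H.

Yes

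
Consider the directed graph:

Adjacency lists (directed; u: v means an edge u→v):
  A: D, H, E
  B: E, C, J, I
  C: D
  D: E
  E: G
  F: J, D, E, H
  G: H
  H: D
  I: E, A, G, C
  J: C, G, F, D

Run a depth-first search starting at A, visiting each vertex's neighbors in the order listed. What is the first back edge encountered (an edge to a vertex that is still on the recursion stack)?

H→D

DFS from A (visiting each vertex's neighbors in the order listed); mark gray on enter, black on exit:
A gray
  D gray
    E gray
      G gray
        H gray
          H→D: D is gray → back edge
First back edge: H → D.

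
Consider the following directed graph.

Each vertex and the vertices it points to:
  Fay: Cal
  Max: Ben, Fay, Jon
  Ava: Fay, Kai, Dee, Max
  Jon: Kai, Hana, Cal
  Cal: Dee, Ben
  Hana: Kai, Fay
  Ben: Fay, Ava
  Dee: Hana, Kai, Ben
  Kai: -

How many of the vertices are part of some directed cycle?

A vertex is on a directed cycle iff it belongs to a strongly connected component of size ≥ 2 (or has a self-loop).
The vertices on cycles are {Ava, Ben, Cal, Dee, Fay, Jon, Max, Hana} — 8 in total.

8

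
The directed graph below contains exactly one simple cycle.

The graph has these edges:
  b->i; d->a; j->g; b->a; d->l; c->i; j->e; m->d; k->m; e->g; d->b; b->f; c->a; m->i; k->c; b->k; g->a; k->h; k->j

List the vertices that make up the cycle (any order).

DFS with gray/black marking from k:
k gray
  c gray
    i gray
    i black
    a gray
    a black
  c black
  j gray
    g gray
      g→a: a black — skip
    g black
    e gray
      e→g: g black — skip
    e black
  j black
  m gray
    m→i: i black — skip
    d gray
      d→a: a black — skip
      l gray
      l black
      b gray
        b→a: a black — skip
        b→i: i black — skip
        f gray
        f black
        b→k: k is gray → back edge
Back edge closes the cycle k → m → d → b → k; its vertices are {b, d, k, m}.

b, d, k, m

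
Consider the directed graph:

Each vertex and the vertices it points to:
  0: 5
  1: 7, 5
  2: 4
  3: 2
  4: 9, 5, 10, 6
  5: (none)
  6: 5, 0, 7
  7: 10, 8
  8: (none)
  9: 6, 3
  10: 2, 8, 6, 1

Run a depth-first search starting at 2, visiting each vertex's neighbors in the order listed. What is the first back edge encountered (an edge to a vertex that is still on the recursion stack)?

10→2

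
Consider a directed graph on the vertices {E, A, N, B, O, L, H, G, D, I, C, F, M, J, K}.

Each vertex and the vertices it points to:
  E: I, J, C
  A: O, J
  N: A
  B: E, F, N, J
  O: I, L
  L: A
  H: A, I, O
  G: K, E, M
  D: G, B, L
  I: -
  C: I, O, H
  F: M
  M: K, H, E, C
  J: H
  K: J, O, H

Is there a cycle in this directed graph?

Yes

DFS with white/gray/black marking, starting from N:
N gray
  A gray
    O gray
      I gray
      I black
      L gray
        L→A: A is gray → back edge
Back edge found, so a cycle exists: A → O → L → A.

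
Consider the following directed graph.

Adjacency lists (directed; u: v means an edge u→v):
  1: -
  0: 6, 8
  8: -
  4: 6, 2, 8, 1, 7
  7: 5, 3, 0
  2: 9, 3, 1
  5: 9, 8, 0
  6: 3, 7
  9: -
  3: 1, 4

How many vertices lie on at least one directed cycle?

A vertex is on a directed cycle iff it belongs to a strongly connected component of size ≥ 2 (or has a self-loop).
The vertices on cycles are {0, 2, 3, 4, 5, 6, 7} — 7 in total.

7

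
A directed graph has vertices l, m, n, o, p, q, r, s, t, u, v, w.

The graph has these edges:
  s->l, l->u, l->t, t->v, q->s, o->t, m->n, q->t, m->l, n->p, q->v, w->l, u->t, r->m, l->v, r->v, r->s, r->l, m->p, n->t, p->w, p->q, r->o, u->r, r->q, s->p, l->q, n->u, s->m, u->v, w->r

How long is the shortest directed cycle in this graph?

3

For each vertex v, BFS finds the shortest path from v back to v.
The shortest such closed walk is r → l → u → r, length 3.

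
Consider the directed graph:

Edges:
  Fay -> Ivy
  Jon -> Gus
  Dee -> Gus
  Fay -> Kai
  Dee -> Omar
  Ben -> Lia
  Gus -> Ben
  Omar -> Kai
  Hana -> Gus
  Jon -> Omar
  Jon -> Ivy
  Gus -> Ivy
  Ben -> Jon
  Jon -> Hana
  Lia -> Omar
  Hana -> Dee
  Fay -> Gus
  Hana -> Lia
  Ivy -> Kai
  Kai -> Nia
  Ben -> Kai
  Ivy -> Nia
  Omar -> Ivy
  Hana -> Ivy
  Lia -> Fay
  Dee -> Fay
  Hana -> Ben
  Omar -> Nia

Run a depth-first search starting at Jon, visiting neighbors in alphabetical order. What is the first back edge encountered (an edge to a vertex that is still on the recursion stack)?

Ben→Jon

DFS from Jon (visiting neighbors in alphabetical order); mark gray on enter, black on exit:
Jon gray
  Gus gray
    Ben gray
      Ben→Jon: Jon is gray → back edge
First back edge: Ben → Jon.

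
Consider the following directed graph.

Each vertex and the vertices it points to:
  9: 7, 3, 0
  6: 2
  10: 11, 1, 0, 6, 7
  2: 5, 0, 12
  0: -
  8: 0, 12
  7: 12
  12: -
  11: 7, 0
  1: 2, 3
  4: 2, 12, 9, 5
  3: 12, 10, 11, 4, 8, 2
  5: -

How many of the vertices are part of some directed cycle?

5

A vertex is on a directed cycle iff it belongs to a strongly connected component of size ≥ 2 (or has a self-loop).
The vertices on cycles are {1, 3, 4, 9, 10} — 5 in total.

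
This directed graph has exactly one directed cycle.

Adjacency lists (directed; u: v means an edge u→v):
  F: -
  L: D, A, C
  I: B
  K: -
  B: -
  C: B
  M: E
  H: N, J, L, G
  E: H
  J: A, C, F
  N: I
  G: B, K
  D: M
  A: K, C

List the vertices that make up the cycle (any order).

DFS with gray/black marking from H:
H gray
  N gray
    I gray
      B gray
      B black
    I black
  N black
  J gray
    A gray
      K gray
      K black
      C gray
        C→B: B black — skip
      C black
    A black
    J→C: C black — skip
    F gray
    F black
  J black
  L gray
    D gray
      M gray
        E gray
          E→H: H is gray → back edge
Back edge closes the cycle H → L → D → M → E → H; its vertices are {D, E, H, L, M}.

D, E, H, L, M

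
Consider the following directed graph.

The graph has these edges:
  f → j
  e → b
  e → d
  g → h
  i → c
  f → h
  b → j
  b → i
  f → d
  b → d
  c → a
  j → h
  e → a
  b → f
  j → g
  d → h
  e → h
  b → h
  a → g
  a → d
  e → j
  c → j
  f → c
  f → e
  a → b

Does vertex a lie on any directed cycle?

Yes

a is on a cycle iff a can reach itself via ≥1 edge.
a → b → f → e → a — yes.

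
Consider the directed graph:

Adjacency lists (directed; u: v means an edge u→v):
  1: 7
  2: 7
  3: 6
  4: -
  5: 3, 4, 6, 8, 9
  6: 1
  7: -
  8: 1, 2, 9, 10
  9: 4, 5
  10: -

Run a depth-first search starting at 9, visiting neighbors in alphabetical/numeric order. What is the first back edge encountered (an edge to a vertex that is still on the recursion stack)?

8→9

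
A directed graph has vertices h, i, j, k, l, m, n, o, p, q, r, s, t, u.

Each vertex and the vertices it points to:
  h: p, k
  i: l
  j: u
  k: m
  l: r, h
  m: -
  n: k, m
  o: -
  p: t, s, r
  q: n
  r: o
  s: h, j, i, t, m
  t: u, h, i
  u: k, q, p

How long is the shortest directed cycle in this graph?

For each vertex v, BFS finds the shortest path from v back to v.
The shortest such closed walk is s → h → p → s, length 3.

3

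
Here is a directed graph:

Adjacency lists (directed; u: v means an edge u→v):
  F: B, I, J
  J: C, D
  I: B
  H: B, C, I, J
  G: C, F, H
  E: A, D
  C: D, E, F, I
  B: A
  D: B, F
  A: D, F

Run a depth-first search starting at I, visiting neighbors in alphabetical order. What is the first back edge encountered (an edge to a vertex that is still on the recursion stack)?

D->B

DFS from I (visiting neighbors in alphabetical order); mark gray on enter, black on exit:
I gray
  B gray
    A gray
      D gray
        D→B: B is gray → back edge
First back edge: D → B.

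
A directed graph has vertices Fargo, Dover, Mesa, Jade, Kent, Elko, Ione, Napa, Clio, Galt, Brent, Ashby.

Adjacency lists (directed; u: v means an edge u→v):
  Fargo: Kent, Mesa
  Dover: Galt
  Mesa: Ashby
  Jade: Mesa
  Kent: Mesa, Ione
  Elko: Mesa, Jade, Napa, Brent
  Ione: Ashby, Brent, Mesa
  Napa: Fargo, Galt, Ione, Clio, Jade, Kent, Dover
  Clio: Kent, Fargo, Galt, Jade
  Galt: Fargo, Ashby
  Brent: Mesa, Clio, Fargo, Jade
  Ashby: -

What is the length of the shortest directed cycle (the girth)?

For each vertex v, BFS finds the shortest path from v back to v.
The shortest such closed walk is Clio → Kent → Ione → Brent → Clio, length 4.

4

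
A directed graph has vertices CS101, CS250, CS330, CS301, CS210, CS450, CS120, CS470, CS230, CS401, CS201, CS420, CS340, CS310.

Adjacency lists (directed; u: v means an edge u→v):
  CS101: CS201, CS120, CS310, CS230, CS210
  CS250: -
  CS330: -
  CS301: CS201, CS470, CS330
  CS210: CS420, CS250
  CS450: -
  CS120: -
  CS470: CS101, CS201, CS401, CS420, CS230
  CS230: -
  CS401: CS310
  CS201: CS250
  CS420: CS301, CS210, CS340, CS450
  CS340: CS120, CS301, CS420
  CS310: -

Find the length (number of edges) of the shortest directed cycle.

2

For each vertex v, BFS finds the shortest path from v back to v.
The shortest such closed walk is CS340 → CS420 → CS340, length 2.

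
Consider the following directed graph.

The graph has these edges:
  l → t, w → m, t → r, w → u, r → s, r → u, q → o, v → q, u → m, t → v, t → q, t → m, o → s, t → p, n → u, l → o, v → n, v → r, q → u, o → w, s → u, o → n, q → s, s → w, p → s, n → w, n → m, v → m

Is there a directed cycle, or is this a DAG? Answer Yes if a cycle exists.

DFS with white/gray/black marking, starting from m:
m gray
m black
l gray
  o gray
    w gray
      u gray
        u→m: m black — skip
      u black
      w→m: m black — skip
    w black
    n gray
      n→w: w black — skip
      n→m: m black — skip
      n→u: u black — skip
    n black
    s gray
      s→w: w black — skip
      s→u: u black — skip
    s black
  o black
  t gray
    q gray
      q→u: u black — skip
      q→s: s black — skip
      q→o: o black — skip
    q black
    r gray
      r→s: s black — skip
      r→u: u black — skip
    r black
    t→m: m black — skip
    v gray
      v→m: m black — skip
      v→q: q black — skip
      v→r: r black — skip
      v→n: n black — skip
    v black
    p gray
      p→s: s black — skip
    p black
  t black
l black
Every edge goes to a white or black vertex — no back edge, so the graph is acyclic.

No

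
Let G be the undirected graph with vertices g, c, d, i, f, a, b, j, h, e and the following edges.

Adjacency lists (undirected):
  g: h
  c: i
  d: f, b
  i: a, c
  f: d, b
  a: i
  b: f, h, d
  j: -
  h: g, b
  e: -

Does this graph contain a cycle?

DFS, tracking each vertex's parent; an edge to a visited non-parent vertex closes a cycle.
Start from a:
visit a (parent –)
  visit i (parent a)
    i–a: parent, skip
    visit c (parent i)
      c–i: parent, skip
visit g (parent –)
  visit h (parent g)
    h–g: parent, skip
    visit b (parent h)
      visit f (parent b)
        visit d (parent f)
          d–f: parent, skip
          d–b: b visited and ≠ parent → cycle
Cycle: b – f – d – b.

Yes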